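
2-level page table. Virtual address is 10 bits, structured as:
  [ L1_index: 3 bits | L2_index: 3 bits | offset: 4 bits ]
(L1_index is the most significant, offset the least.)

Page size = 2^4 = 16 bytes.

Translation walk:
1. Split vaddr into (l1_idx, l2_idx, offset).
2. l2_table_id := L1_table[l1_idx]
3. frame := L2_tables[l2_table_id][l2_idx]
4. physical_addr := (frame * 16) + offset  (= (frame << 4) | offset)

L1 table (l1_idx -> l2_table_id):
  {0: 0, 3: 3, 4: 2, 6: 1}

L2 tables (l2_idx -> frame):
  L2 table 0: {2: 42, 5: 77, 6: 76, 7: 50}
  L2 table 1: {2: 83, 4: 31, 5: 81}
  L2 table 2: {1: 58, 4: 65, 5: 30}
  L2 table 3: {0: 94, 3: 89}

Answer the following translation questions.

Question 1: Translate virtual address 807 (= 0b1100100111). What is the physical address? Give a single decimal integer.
vaddr = 807 = 0b1100100111
Split: l1_idx=6, l2_idx=2, offset=7
L1[6] = 1
L2[1][2] = 83
paddr = 83 * 16 + 7 = 1335

Answer: 1335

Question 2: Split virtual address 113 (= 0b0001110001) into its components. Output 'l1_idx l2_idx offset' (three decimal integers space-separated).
Answer: 0 7 1

Derivation:
vaddr = 113 = 0b0001110001
  top 3 bits -> l1_idx = 0
  next 3 bits -> l2_idx = 7
  bottom 4 bits -> offset = 1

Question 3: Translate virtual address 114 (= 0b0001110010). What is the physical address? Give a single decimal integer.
Answer: 802

Derivation:
vaddr = 114 = 0b0001110010
Split: l1_idx=0, l2_idx=7, offset=2
L1[0] = 0
L2[0][7] = 50
paddr = 50 * 16 + 2 = 802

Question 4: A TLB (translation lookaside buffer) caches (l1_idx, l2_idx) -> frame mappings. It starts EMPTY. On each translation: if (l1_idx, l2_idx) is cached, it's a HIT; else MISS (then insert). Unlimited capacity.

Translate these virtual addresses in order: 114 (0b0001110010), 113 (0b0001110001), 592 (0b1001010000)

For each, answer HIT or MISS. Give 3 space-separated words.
vaddr=114: (0,7) not in TLB -> MISS, insert
vaddr=113: (0,7) in TLB -> HIT
vaddr=592: (4,5) not in TLB -> MISS, insert

Answer: MISS HIT MISS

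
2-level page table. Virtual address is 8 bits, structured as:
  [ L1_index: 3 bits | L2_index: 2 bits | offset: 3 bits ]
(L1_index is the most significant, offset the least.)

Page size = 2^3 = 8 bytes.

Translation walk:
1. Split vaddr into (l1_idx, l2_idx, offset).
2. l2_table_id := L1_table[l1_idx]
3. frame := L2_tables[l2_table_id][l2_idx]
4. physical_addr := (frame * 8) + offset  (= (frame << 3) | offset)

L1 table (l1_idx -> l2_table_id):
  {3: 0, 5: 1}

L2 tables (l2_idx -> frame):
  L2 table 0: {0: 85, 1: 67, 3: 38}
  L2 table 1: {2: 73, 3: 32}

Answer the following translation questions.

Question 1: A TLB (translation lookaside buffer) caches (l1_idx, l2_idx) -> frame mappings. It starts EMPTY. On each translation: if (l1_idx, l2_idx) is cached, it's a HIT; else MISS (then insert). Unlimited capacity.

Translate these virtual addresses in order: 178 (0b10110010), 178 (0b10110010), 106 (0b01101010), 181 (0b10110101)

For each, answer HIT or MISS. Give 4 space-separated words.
Answer: MISS HIT MISS HIT

Derivation:
vaddr=178: (5,2) not in TLB -> MISS, insert
vaddr=178: (5,2) in TLB -> HIT
vaddr=106: (3,1) not in TLB -> MISS, insert
vaddr=181: (5,2) in TLB -> HIT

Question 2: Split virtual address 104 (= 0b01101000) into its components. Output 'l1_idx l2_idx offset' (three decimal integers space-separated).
vaddr = 104 = 0b01101000
  top 3 bits -> l1_idx = 3
  next 2 bits -> l2_idx = 1
  bottom 3 bits -> offset = 0

Answer: 3 1 0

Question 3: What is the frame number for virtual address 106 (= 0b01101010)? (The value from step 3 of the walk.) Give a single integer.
Answer: 67

Derivation:
vaddr = 106: l1_idx=3, l2_idx=1
L1[3] = 0; L2[0][1] = 67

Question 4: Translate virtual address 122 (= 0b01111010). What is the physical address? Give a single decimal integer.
vaddr = 122 = 0b01111010
Split: l1_idx=3, l2_idx=3, offset=2
L1[3] = 0
L2[0][3] = 38
paddr = 38 * 8 + 2 = 306

Answer: 306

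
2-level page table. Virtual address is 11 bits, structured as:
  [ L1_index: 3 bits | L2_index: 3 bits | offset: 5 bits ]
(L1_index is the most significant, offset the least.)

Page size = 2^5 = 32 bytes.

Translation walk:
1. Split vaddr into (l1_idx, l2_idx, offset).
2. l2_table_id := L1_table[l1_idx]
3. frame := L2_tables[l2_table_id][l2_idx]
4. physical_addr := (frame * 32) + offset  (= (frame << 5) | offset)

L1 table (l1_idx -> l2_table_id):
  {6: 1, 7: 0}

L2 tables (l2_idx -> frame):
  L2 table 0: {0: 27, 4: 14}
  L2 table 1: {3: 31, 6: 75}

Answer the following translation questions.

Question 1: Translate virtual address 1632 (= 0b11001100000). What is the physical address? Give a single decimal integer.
vaddr = 1632 = 0b11001100000
Split: l1_idx=6, l2_idx=3, offset=0
L1[6] = 1
L2[1][3] = 31
paddr = 31 * 32 + 0 = 992

Answer: 992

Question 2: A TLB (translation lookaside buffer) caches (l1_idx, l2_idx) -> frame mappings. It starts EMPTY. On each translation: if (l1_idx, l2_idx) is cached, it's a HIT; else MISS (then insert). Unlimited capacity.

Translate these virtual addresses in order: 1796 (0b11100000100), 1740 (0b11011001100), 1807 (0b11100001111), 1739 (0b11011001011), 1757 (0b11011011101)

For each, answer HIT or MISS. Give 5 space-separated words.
vaddr=1796: (7,0) not in TLB -> MISS, insert
vaddr=1740: (6,6) not in TLB -> MISS, insert
vaddr=1807: (7,0) in TLB -> HIT
vaddr=1739: (6,6) in TLB -> HIT
vaddr=1757: (6,6) in TLB -> HIT

Answer: MISS MISS HIT HIT HIT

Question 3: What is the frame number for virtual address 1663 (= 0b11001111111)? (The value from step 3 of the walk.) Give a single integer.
Answer: 31

Derivation:
vaddr = 1663: l1_idx=6, l2_idx=3
L1[6] = 1; L2[1][3] = 31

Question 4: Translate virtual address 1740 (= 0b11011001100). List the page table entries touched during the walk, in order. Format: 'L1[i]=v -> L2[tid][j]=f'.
Answer: L1[6]=1 -> L2[1][6]=75

Derivation:
vaddr = 1740 = 0b11011001100
Split: l1_idx=6, l2_idx=6, offset=12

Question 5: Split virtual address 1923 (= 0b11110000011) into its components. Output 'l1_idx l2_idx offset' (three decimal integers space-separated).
Answer: 7 4 3

Derivation:
vaddr = 1923 = 0b11110000011
  top 3 bits -> l1_idx = 7
  next 3 bits -> l2_idx = 4
  bottom 5 bits -> offset = 3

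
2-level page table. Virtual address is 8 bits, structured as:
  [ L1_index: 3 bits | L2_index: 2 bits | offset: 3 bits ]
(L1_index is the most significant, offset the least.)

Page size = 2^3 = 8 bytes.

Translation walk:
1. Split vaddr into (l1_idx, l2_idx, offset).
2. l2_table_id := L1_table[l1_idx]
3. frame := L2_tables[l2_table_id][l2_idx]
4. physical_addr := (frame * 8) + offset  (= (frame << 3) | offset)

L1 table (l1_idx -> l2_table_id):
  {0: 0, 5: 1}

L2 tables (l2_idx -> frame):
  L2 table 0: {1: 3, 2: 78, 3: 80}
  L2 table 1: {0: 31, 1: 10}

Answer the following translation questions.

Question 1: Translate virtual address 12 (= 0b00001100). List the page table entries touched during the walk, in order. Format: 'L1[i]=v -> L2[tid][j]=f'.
Answer: L1[0]=0 -> L2[0][1]=3

Derivation:
vaddr = 12 = 0b00001100
Split: l1_idx=0, l2_idx=1, offset=4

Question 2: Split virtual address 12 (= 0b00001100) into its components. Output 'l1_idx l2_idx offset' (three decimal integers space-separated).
vaddr = 12 = 0b00001100
  top 3 bits -> l1_idx = 0
  next 2 bits -> l2_idx = 1
  bottom 3 bits -> offset = 4

Answer: 0 1 4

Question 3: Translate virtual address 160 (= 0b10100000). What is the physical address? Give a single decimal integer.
vaddr = 160 = 0b10100000
Split: l1_idx=5, l2_idx=0, offset=0
L1[5] = 1
L2[1][0] = 31
paddr = 31 * 8 + 0 = 248

Answer: 248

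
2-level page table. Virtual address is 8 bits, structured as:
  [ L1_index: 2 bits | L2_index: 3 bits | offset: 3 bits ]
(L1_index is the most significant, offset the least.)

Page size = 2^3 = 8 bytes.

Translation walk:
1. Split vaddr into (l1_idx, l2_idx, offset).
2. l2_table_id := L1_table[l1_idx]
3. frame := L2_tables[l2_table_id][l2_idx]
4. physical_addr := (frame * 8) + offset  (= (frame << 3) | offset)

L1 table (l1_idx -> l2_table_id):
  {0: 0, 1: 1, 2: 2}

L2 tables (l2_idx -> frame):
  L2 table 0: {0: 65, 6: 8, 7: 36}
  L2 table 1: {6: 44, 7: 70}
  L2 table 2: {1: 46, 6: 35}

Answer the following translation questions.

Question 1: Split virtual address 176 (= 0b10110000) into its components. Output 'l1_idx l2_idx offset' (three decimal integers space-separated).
vaddr = 176 = 0b10110000
  top 2 bits -> l1_idx = 2
  next 3 bits -> l2_idx = 6
  bottom 3 bits -> offset = 0

Answer: 2 6 0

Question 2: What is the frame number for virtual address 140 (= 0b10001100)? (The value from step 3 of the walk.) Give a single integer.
vaddr = 140: l1_idx=2, l2_idx=1
L1[2] = 2; L2[2][1] = 46

Answer: 46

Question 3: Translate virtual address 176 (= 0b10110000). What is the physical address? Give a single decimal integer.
vaddr = 176 = 0b10110000
Split: l1_idx=2, l2_idx=6, offset=0
L1[2] = 2
L2[2][6] = 35
paddr = 35 * 8 + 0 = 280

Answer: 280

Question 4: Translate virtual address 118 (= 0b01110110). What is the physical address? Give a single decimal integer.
vaddr = 118 = 0b01110110
Split: l1_idx=1, l2_idx=6, offset=6
L1[1] = 1
L2[1][6] = 44
paddr = 44 * 8 + 6 = 358

Answer: 358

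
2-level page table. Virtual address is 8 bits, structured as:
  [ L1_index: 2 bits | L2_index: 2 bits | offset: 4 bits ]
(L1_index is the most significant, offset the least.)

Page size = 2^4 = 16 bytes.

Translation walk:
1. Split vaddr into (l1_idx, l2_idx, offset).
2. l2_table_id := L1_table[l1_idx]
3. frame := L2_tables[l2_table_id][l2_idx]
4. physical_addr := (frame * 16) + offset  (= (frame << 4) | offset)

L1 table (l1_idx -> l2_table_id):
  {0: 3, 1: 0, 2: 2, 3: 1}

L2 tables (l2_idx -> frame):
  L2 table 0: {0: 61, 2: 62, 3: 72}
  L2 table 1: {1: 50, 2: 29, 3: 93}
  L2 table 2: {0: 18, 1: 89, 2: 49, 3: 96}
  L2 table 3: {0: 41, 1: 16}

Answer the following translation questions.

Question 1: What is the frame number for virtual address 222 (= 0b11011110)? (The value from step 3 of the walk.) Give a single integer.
Answer: 50

Derivation:
vaddr = 222: l1_idx=3, l2_idx=1
L1[3] = 1; L2[1][1] = 50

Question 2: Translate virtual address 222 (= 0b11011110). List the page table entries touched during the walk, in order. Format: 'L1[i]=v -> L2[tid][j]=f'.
Answer: L1[3]=1 -> L2[1][1]=50

Derivation:
vaddr = 222 = 0b11011110
Split: l1_idx=3, l2_idx=1, offset=14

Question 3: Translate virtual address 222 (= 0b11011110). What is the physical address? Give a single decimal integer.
Answer: 814

Derivation:
vaddr = 222 = 0b11011110
Split: l1_idx=3, l2_idx=1, offset=14
L1[3] = 1
L2[1][1] = 50
paddr = 50 * 16 + 14 = 814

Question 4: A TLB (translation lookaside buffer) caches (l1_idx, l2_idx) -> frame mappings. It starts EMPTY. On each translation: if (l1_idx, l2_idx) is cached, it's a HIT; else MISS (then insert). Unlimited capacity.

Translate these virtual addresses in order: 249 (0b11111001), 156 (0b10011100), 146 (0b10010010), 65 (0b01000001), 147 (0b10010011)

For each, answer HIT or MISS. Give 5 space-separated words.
Answer: MISS MISS HIT MISS HIT

Derivation:
vaddr=249: (3,3) not in TLB -> MISS, insert
vaddr=156: (2,1) not in TLB -> MISS, insert
vaddr=146: (2,1) in TLB -> HIT
vaddr=65: (1,0) not in TLB -> MISS, insert
vaddr=147: (2,1) in TLB -> HIT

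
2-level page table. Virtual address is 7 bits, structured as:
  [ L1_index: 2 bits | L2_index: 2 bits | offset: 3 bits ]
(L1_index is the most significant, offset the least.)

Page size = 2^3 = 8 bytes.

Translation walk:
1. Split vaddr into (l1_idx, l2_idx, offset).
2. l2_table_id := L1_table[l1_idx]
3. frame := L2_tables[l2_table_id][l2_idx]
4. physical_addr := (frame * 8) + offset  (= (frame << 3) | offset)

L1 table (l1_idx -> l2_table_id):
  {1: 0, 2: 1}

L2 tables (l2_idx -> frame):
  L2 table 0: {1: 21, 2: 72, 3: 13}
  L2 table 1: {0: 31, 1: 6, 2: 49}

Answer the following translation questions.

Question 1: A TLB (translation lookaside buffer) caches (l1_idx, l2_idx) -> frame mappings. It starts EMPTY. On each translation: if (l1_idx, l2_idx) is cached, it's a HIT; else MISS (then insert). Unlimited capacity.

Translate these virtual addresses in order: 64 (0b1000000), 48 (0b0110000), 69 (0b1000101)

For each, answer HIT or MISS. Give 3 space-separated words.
vaddr=64: (2,0) not in TLB -> MISS, insert
vaddr=48: (1,2) not in TLB -> MISS, insert
vaddr=69: (2,0) in TLB -> HIT

Answer: MISS MISS HIT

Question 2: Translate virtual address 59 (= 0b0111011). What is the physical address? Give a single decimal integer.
vaddr = 59 = 0b0111011
Split: l1_idx=1, l2_idx=3, offset=3
L1[1] = 0
L2[0][3] = 13
paddr = 13 * 8 + 3 = 107

Answer: 107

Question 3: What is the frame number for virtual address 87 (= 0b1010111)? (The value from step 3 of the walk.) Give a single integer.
Answer: 49

Derivation:
vaddr = 87: l1_idx=2, l2_idx=2
L1[2] = 1; L2[1][2] = 49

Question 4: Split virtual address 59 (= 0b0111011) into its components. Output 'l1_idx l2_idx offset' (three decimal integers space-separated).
Answer: 1 3 3

Derivation:
vaddr = 59 = 0b0111011
  top 2 bits -> l1_idx = 1
  next 2 bits -> l2_idx = 3
  bottom 3 bits -> offset = 3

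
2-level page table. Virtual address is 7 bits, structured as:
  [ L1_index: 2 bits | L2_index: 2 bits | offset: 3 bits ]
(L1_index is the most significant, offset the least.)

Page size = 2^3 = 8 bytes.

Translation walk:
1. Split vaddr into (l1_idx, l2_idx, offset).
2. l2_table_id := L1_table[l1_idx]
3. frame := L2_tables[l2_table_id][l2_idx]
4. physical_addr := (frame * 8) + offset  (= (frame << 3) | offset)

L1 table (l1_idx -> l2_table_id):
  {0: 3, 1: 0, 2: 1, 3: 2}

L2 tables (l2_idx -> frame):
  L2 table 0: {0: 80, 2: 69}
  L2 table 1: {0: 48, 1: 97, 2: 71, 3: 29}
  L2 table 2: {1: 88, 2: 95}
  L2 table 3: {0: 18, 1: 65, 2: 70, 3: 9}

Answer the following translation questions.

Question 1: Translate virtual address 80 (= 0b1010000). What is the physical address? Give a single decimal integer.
vaddr = 80 = 0b1010000
Split: l1_idx=2, l2_idx=2, offset=0
L1[2] = 1
L2[1][2] = 71
paddr = 71 * 8 + 0 = 568

Answer: 568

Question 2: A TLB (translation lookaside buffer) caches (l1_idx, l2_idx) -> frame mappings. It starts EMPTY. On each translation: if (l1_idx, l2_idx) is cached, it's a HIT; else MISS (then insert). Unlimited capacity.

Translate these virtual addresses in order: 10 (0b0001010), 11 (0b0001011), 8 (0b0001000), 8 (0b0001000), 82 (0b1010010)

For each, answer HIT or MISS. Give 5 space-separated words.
vaddr=10: (0,1) not in TLB -> MISS, insert
vaddr=11: (0,1) in TLB -> HIT
vaddr=8: (0,1) in TLB -> HIT
vaddr=8: (0,1) in TLB -> HIT
vaddr=82: (2,2) not in TLB -> MISS, insert

Answer: MISS HIT HIT HIT MISS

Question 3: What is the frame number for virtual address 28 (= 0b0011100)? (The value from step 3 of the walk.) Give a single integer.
vaddr = 28: l1_idx=0, l2_idx=3
L1[0] = 3; L2[3][3] = 9

Answer: 9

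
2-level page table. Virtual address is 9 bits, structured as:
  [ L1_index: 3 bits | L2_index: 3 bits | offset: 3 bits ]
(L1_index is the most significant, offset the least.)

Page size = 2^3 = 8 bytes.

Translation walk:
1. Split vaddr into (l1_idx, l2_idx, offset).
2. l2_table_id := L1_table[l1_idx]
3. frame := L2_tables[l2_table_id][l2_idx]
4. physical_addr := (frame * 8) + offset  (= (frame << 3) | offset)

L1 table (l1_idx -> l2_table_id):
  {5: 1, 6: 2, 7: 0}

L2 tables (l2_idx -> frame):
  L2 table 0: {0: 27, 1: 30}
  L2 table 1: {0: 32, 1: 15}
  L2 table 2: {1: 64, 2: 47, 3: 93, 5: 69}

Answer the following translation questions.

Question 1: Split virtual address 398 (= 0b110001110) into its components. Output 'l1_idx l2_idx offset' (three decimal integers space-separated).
vaddr = 398 = 0b110001110
  top 3 bits -> l1_idx = 6
  next 3 bits -> l2_idx = 1
  bottom 3 bits -> offset = 6

Answer: 6 1 6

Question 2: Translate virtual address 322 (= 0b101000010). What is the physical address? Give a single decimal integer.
vaddr = 322 = 0b101000010
Split: l1_idx=5, l2_idx=0, offset=2
L1[5] = 1
L2[1][0] = 32
paddr = 32 * 8 + 2 = 258

Answer: 258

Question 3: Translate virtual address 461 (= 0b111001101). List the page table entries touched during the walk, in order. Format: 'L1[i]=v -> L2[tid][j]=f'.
Answer: L1[7]=0 -> L2[0][1]=30

Derivation:
vaddr = 461 = 0b111001101
Split: l1_idx=7, l2_idx=1, offset=5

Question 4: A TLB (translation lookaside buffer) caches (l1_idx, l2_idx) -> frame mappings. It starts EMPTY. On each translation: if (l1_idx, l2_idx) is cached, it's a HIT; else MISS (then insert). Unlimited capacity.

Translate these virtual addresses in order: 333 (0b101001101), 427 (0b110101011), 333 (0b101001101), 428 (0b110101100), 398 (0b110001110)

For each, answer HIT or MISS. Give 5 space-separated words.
vaddr=333: (5,1) not in TLB -> MISS, insert
vaddr=427: (6,5) not in TLB -> MISS, insert
vaddr=333: (5,1) in TLB -> HIT
vaddr=428: (6,5) in TLB -> HIT
vaddr=398: (6,1) not in TLB -> MISS, insert

Answer: MISS MISS HIT HIT MISS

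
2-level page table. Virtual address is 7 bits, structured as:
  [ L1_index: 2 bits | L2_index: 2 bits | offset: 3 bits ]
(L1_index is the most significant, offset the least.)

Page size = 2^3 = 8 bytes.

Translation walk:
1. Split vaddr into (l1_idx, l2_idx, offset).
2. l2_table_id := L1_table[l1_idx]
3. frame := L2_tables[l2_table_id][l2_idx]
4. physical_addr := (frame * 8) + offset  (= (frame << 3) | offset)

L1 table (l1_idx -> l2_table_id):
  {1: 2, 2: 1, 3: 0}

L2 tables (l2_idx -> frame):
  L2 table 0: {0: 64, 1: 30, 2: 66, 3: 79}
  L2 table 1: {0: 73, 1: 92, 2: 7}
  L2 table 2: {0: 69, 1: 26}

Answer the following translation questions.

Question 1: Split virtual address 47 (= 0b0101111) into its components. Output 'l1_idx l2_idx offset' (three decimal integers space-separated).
Answer: 1 1 7

Derivation:
vaddr = 47 = 0b0101111
  top 2 bits -> l1_idx = 1
  next 2 bits -> l2_idx = 1
  bottom 3 bits -> offset = 7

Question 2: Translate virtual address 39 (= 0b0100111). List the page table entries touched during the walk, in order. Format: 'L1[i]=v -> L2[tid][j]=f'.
Answer: L1[1]=2 -> L2[2][0]=69

Derivation:
vaddr = 39 = 0b0100111
Split: l1_idx=1, l2_idx=0, offset=7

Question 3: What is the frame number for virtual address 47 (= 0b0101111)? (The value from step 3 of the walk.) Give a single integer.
Answer: 26

Derivation:
vaddr = 47: l1_idx=1, l2_idx=1
L1[1] = 2; L2[2][1] = 26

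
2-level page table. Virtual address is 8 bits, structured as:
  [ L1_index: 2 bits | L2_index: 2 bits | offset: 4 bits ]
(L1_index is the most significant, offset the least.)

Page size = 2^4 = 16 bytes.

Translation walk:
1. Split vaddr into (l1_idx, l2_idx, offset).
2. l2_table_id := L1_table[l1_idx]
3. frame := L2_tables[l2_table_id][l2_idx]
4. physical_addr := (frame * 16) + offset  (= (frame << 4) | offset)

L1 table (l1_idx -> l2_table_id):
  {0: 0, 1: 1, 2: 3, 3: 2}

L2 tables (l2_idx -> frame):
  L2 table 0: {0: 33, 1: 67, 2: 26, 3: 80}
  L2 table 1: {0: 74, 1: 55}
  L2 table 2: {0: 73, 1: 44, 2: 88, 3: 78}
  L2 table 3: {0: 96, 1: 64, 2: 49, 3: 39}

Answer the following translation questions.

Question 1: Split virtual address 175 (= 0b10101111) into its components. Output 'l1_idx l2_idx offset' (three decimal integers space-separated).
vaddr = 175 = 0b10101111
  top 2 bits -> l1_idx = 2
  next 2 bits -> l2_idx = 2
  bottom 4 bits -> offset = 15

Answer: 2 2 15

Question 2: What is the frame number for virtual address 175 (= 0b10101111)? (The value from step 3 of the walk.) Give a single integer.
vaddr = 175: l1_idx=2, l2_idx=2
L1[2] = 3; L2[3][2] = 49

Answer: 49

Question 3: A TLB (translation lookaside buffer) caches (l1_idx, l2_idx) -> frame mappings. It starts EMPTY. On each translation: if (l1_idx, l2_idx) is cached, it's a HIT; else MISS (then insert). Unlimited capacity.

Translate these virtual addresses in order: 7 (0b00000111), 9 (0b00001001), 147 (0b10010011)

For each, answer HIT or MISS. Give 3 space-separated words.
vaddr=7: (0,0) not in TLB -> MISS, insert
vaddr=9: (0,0) in TLB -> HIT
vaddr=147: (2,1) not in TLB -> MISS, insert

Answer: MISS HIT MISS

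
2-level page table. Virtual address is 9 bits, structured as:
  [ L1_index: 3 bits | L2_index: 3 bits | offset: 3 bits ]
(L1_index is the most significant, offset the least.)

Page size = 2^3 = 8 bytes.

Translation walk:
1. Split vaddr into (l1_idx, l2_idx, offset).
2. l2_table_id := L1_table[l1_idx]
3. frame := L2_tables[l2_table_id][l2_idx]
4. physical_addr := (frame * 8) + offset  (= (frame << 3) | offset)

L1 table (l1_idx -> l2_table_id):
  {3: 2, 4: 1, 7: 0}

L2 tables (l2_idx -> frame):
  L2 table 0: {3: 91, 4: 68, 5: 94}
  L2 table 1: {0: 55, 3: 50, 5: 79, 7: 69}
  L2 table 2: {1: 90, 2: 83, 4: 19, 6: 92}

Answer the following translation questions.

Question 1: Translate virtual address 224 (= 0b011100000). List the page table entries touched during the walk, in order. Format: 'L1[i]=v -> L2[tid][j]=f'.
Answer: L1[3]=2 -> L2[2][4]=19

Derivation:
vaddr = 224 = 0b011100000
Split: l1_idx=3, l2_idx=4, offset=0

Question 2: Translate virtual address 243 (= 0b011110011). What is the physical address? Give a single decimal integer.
vaddr = 243 = 0b011110011
Split: l1_idx=3, l2_idx=6, offset=3
L1[3] = 2
L2[2][6] = 92
paddr = 92 * 8 + 3 = 739

Answer: 739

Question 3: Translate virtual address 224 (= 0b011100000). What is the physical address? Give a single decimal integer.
vaddr = 224 = 0b011100000
Split: l1_idx=3, l2_idx=4, offset=0
L1[3] = 2
L2[2][4] = 19
paddr = 19 * 8 + 0 = 152

Answer: 152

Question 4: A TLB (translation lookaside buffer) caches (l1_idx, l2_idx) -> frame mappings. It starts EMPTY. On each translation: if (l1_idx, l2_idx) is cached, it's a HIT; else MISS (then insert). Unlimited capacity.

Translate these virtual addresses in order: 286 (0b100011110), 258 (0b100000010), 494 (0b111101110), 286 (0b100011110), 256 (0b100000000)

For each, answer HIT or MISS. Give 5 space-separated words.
vaddr=286: (4,3) not in TLB -> MISS, insert
vaddr=258: (4,0) not in TLB -> MISS, insert
vaddr=494: (7,5) not in TLB -> MISS, insert
vaddr=286: (4,3) in TLB -> HIT
vaddr=256: (4,0) in TLB -> HIT

Answer: MISS MISS MISS HIT HIT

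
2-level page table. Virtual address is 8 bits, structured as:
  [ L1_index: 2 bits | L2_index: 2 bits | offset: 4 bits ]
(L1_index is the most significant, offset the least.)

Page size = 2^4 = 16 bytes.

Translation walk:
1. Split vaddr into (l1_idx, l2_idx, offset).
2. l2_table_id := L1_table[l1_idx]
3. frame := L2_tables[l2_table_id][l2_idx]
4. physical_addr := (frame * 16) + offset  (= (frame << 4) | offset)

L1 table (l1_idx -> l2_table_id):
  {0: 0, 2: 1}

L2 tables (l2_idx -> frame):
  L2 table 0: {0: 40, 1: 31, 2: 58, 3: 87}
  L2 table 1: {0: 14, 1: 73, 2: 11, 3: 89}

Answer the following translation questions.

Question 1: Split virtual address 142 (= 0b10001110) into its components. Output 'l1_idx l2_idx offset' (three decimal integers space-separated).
Answer: 2 0 14

Derivation:
vaddr = 142 = 0b10001110
  top 2 bits -> l1_idx = 2
  next 2 bits -> l2_idx = 0
  bottom 4 bits -> offset = 14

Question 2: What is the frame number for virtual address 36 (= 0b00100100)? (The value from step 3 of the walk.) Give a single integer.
vaddr = 36: l1_idx=0, l2_idx=2
L1[0] = 0; L2[0][2] = 58

Answer: 58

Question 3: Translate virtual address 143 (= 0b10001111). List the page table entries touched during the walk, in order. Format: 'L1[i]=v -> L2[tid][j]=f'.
vaddr = 143 = 0b10001111
Split: l1_idx=2, l2_idx=0, offset=15

Answer: L1[2]=1 -> L2[1][0]=14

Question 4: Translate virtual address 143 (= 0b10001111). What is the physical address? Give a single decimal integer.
vaddr = 143 = 0b10001111
Split: l1_idx=2, l2_idx=0, offset=15
L1[2] = 1
L2[1][0] = 14
paddr = 14 * 16 + 15 = 239

Answer: 239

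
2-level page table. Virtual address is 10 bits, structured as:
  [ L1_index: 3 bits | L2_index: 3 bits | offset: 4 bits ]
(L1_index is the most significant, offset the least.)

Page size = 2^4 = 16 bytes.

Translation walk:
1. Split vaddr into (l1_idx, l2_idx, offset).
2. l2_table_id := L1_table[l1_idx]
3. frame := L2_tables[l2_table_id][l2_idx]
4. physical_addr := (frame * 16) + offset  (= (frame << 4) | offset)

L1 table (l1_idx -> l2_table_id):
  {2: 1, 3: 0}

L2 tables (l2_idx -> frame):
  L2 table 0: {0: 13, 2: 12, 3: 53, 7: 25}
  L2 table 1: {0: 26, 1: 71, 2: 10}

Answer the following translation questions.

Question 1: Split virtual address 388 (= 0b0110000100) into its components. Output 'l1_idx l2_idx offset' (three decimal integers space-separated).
Answer: 3 0 4

Derivation:
vaddr = 388 = 0b0110000100
  top 3 bits -> l1_idx = 3
  next 3 bits -> l2_idx = 0
  bottom 4 bits -> offset = 4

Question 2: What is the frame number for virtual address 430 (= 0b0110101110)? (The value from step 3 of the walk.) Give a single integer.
Answer: 12

Derivation:
vaddr = 430: l1_idx=3, l2_idx=2
L1[3] = 0; L2[0][2] = 12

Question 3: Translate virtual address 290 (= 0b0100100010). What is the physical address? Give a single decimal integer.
Answer: 162

Derivation:
vaddr = 290 = 0b0100100010
Split: l1_idx=2, l2_idx=2, offset=2
L1[2] = 1
L2[1][2] = 10
paddr = 10 * 16 + 2 = 162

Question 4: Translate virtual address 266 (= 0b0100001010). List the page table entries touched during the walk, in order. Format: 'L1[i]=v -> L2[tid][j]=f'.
Answer: L1[2]=1 -> L2[1][0]=26

Derivation:
vaddr = 266 = 0b0100001010
Split: l1_idx=2, l2_idx=0, offset=10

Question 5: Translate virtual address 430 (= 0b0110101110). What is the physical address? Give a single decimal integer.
vaddr = 430 = 0b0110101110
Split: l1_idx=3, l2_idx=2, offset=14
L1[3] = 0
L2[0][2] = 12
paddr = 12 * 16 + 14 = 206

Answer: 206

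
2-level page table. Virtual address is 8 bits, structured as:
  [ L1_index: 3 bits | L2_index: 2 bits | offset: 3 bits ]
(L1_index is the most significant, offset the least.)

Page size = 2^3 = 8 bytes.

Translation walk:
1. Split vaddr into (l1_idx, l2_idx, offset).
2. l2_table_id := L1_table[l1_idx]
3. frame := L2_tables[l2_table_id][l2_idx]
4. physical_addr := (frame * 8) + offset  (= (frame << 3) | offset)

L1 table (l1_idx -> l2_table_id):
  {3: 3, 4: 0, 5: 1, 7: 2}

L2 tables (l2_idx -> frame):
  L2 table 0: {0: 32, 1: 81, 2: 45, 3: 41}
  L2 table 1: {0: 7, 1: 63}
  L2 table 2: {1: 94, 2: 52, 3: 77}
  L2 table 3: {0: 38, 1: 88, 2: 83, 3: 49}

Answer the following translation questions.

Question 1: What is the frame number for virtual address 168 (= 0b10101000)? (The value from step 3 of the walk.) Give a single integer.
Answer: 63

Derivation:
vaddr = 168: l1_idx=5, l2_idx=1
L1[5] = 1; L2[1][1] = 63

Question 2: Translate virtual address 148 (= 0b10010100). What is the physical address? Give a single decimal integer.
Answer: 364

Derivation:
vaddr = 148 = 0b10010100
Split: l1_idx=4, l2_idx=2, offset=4
L1[4] = 0
L2[0][2] = 45
paddr = 45 * 8 + 4 = 364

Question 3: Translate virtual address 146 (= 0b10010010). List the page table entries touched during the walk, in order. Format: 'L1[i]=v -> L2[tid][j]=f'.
Answer: L1[4]=0 -> L2[0][2]=45

Derivation:
vaddr = 146 = 0b10010010
Split: l1_idx=4, l2_idx=2, offset=2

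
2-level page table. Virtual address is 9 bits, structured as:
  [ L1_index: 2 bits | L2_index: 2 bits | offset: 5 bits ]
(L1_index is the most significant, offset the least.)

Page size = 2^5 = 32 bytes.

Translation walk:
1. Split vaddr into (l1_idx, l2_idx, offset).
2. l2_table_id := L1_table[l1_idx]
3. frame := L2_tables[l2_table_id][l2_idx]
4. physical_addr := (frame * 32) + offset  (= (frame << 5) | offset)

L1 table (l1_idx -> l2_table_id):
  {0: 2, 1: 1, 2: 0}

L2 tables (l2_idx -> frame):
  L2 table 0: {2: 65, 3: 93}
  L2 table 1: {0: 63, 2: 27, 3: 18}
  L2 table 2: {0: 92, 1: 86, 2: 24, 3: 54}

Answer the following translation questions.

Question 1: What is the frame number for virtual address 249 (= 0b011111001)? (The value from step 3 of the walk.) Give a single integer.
Answer: 18

Derivation:
vaddr = 249: l1_idx=1, l2_idx=3
L1[1] = 1; L2[1][3] = 18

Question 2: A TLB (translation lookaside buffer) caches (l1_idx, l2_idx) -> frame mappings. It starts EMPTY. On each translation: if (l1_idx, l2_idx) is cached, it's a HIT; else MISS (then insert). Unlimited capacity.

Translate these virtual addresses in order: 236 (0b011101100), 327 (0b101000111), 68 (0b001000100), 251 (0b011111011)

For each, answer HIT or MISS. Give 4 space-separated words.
vaddr=236: (1,3) not in TLB -> MISS, insert
vaddr=327: (2,2) not in TLB -> MISS, insert
vaddr=68: (0,2) not in TLB -> MISS, insert
vaddr=251: (1,3) in TLB -> HIT

Answer: MISS MISS MISS HIT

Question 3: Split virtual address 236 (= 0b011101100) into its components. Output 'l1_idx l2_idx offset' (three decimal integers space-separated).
vaddr = 236 = 0b011101100
  top 2 bits -> l1_idx = 1
  next 2 bits -> l2_idx = 3
  bottom 5 bits -> offset = 12

Answer: 1 3 12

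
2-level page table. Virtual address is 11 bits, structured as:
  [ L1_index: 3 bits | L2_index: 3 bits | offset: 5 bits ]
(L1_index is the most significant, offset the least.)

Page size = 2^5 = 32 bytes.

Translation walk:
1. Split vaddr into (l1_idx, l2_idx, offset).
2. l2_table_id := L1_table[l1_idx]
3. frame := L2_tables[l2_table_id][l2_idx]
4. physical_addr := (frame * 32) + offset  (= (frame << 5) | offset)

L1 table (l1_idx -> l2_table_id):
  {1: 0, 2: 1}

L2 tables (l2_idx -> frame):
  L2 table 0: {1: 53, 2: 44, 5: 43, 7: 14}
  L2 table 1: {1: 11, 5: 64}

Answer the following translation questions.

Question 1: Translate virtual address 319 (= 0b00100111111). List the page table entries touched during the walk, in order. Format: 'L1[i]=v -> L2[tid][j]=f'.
Answer: L1[1]=0 -> L2[0][1]=53

Derivation:
vaddr = 319 = 0b00100111111
Split: l1_idx=1, l2_idx=1, offset=31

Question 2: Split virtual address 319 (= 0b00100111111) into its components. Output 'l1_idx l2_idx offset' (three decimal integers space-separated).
vaddr = 319 = 0b00100111111
  top 3 bits -> l1_idx = 1
  next 3 bits -> l2_idx = 1
  bottom 5 bits -> offset = 31

Answer: 1 1 31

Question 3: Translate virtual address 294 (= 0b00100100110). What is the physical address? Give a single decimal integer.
vaddr = 294 = 0b00100100110
Split: l1_idx=1, l2_idx=1, offset=6
L1[1] = 0
L2[0][1] = 53
paddr = 53 * 32 + 6 = 1702

Answer: 1702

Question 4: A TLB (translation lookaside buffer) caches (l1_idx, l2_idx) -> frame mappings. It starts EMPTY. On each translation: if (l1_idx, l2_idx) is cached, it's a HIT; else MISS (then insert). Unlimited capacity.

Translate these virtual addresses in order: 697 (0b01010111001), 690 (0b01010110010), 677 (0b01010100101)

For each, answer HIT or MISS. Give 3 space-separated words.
vaddr=697: (2,5) not in TLB -> MISS, insert
vaddr=690: (2,5) in TLB -> HIT
vaddr=677: (2,5) in TLB -> HIT

Answer: MISS HIT HIT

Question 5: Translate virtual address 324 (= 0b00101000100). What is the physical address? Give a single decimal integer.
vaddr = 324 = 0b00101000100
Split: l1_idx=1, l2_idx=2, offset=4
L1[1] = 0
L2[0][2] = 44
paddr = 44 * 32 + 4 = 1412

Answer: 1412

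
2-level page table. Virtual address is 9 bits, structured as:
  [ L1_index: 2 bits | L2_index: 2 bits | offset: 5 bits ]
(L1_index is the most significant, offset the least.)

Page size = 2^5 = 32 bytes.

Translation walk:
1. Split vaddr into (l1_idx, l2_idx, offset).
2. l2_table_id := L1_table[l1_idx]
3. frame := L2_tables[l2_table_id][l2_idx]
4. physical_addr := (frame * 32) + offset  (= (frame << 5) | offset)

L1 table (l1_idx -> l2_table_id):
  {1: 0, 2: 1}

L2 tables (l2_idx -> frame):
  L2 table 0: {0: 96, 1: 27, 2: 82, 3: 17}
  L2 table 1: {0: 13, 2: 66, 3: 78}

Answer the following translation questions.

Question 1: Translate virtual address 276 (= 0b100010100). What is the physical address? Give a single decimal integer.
Answer: 436

Derivation:
vaddr = 276 = 0b100010100
Split: l1_idx=2, l2_idx=0, offset=20
L1[2] = 1
L2[1][0] = 13
paddr = 13 * 32 + 20 = 436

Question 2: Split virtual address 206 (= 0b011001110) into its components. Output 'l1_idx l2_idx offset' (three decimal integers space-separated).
vaddr = 206 = 0b011001110
  top 2 bits -> l1_idx = 1
  next 2 bits -> l2_idx = 2
  bottom 5 bits -> offset = 14

Answer: 1 2 14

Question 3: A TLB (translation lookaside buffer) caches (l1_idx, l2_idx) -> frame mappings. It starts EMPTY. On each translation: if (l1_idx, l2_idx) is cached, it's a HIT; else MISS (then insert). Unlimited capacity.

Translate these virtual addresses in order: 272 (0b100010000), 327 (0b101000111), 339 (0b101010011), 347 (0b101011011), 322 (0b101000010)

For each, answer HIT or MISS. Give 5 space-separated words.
vaddr=272: (2,0) not in TLB -> MISS, insert
vaddr=327: (2,2) not in TLB -> MISS, insert
vaddr=339: (2,2) in TLB -> HIT
vaddr=347: (2,2) in TLB -> HIT
vaddr=322: (2,2) in TLB -> HIT

Answer: MISS MISS HIT HIT HIT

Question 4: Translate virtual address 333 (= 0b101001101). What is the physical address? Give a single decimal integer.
vaddr = 333 = 0b101001101
Split: l1_idx=2, l2_idx=2, offset=13
L1[2] = 1
L2[1][2] = 66
paddr = 66 * 32 + 13 = 2125

Answer: 2125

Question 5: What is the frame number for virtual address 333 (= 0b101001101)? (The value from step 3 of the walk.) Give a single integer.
Answer: 66

Derivation:
vaddr = 333: l1_idx=2, l2_idx=2
L1[2] = 1; L2[1][2] = 66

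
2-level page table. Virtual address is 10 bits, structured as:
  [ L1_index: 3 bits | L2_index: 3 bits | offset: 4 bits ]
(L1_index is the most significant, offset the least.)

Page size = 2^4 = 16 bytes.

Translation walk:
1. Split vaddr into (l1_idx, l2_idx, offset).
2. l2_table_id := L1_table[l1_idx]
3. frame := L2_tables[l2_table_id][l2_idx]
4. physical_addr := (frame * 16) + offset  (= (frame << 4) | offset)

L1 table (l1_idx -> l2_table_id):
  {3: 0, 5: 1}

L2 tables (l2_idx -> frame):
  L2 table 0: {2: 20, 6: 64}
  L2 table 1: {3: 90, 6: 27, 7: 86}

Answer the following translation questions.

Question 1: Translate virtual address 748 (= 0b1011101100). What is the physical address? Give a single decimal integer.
vaddr = 748 = 0b1011101100
Split: l1_idx=5, l2_idx=6, offset=12
L1[5] = 1
L2[1][6] = 27
paddr = 27 * 16 + 12 = 444

Answer: 444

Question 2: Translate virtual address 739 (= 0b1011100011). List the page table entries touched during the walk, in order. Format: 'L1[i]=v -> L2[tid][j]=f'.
Answer: L1[5]=1 -> L2[1][6]=27

Derivation:
vaddr = 739 = 0b1011100011
Split: l1_idx=5, l2_idx=6, offset=3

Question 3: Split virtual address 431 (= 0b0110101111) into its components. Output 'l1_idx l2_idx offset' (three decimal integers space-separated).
vaddr = 431 = 0b0110101111
  top 3 bits -> l1_idx = 3
  next 3 bits -> l2_idx = 2
  bottom 4 bits -> offset = 15

Answer: 3 2 15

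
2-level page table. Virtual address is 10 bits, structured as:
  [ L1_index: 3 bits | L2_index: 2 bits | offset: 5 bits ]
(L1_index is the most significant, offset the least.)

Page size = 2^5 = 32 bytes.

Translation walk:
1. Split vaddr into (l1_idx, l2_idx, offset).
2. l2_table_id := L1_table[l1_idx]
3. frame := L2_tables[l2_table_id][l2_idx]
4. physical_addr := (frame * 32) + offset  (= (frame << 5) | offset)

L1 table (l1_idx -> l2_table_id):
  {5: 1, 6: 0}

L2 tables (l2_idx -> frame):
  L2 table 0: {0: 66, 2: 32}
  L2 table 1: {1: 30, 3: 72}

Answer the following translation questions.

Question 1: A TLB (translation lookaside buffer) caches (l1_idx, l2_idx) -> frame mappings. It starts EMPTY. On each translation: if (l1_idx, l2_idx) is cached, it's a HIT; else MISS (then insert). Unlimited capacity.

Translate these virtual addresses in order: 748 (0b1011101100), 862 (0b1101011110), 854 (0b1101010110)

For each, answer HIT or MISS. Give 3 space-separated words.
vaddr=748: (5,3) not in TLB -> MISS, insert
vaddr=862: (6,2) not in TLB -> MISS, insert
vaddr=854: (6,2) in TLB -> HIT

Answer: MISS MISS HIT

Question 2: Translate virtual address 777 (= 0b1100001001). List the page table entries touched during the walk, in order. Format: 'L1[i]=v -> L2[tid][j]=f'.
vaddr = 777 = 0b1100001001
Split: l1_idx=6, l2_idx=0, offset=9

Answer: L1[6]=0 -> L2[0][0]=66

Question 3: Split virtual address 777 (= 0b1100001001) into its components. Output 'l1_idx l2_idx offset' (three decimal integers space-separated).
Answer: 6 0 9

Derivation:
vaddr = 777 = 0b1100001001
  top 3 bits -> l1_idx = 6
  next 2 bits -> l2_idx = 0
  bottom 5 bits -> offset = 9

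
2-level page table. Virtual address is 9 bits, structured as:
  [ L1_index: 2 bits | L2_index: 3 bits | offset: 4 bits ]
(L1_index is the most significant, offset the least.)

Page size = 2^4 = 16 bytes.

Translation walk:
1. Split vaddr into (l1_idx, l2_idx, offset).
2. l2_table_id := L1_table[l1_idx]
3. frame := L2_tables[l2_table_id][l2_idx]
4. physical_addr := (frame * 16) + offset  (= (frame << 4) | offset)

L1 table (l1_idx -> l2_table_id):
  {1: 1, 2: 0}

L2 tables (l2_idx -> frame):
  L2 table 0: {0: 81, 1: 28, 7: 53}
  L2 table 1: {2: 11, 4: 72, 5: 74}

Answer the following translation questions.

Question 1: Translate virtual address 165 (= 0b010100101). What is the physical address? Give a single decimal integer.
vaddr = 165 = 0b010100101
Split: l1_idx=1, l2_idx=2, offset=5
L1[1] = 1
L2[1][2] = 11
paddr = 11 * 16 + 5 = 181

Answer: 181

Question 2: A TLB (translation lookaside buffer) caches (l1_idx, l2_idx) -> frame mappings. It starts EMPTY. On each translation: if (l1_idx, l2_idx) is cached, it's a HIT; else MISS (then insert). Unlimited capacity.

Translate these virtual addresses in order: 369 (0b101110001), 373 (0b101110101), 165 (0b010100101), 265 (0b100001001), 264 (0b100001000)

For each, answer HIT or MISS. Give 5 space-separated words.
vaddr=369: (2,7) not in TLB -> MISS, insert
vaddr=373: (2,7) in TLB -> HIT
vaddr=165: (1,2) not in TLB -> MISS, insert
vaddr=265: (2,0) not in TLB -> MISS, insert
vaddr=264: (2,0) in TLB -> HIT

Answer: MISS HIT MISS MISS HIT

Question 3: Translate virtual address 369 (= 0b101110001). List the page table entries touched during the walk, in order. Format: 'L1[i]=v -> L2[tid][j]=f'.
Answer: L1[2]=0 -> L2[0][7]=53

Derivation:
vaddr = 369 = 0b101110001
Split: l1_idx=2, l2_idx=7, offset=1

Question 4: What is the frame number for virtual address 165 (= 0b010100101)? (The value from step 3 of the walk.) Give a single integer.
Answer: 11

Derivation:
vaddr = 165: l1_idx=1, l2_idx=2
L1[1] = 1; L2[1][2] = 11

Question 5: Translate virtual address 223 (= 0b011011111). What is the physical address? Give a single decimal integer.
Answer: 1199

Derivation:
vaddr = 223 = 0b011011111
Split: l1_idx=1, l2_idx=5, offset=15
L1[1] = 1
L2[1][5] = 74
paddr = 74 * 16 + 15 = 1199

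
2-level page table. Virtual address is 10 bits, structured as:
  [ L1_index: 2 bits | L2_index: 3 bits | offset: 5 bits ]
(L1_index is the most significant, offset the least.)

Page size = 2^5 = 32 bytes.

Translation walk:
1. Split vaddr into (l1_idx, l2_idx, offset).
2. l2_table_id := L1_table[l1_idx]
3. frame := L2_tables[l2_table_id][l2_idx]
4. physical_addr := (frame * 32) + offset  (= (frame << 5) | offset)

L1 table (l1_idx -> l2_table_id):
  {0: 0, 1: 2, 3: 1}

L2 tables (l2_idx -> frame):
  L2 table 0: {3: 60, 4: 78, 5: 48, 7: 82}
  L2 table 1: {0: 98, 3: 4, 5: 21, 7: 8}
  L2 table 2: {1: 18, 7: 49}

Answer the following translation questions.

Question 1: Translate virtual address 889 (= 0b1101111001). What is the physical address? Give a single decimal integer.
Answer: 153

Derivation:
vaddr = 889 = 0b1101111001
Split: l1_idx=3, l2_idx=3, offset=25
L1[3] = 1
L2[1][3] = 4
paddr = 4 * 32 + 25 = 153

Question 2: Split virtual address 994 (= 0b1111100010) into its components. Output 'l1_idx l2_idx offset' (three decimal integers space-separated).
Answer: 3 7 2

Derivation:
vaddr = 994 = 0b1111100010
  top 2 bits -> l1_idx = 3
  next 3 bits -> l2_idx = 7
  bottom 5 bits -> offset = 2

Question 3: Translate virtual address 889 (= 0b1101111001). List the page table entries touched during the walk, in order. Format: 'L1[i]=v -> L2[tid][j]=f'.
Answer: L1[3]=1 -> L2[1][3]=4

Derivation:
vaddr = 889 = 0b1101111001
Split: l1_idx=3, l2_idx=3, offset=25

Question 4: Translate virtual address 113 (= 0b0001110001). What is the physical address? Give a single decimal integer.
vaddr = 113 = 0b0001110001
Split: l1_idx=0, l2_idx=3, offset=17
L1[0] = 0
L2[0][3] = 60
paddr = 60 * 32 + 17 = 1937

Answer: 1937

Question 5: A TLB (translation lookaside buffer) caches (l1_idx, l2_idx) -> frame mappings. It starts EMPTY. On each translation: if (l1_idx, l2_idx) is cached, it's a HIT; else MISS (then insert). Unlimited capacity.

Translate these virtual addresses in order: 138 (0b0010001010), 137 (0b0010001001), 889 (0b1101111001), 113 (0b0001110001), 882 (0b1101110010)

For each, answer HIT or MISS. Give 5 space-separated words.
vaddr=138: (0,4) not in TLB -> MISS, insert
vaddr=137: (0,4) in TLB -> HIT
vaddr=889: (3,3) not in TLB -> MISS, insert
vaddr=113: (0,3) not in TLB -> MISS, insert
vaddr=882: (3,3) in TLB -> HIT

Answer: MISS HIT MISS MISS HIT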